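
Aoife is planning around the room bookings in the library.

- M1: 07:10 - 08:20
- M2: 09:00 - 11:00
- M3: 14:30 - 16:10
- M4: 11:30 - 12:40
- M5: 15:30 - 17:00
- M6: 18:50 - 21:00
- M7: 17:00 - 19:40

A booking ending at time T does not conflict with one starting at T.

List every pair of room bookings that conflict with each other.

M3 & M5, M6 & M7

Two intervals overlap when each starts before the other ends.
Sorted by start: M1, M2, M4, M3, M5, M7, M6.
M2 starts after M1 ends, so nothing later overlaps M1 either.
M4 starts after M2 ends, so nothing later overlaps M2 either.
M3 starts after M4 ends, so nothing later overlaps M4 either.
M5 starts before M3 ends → M3 and M5 overlap.
M7 starts after M3 ends, so nothing later overlaps M3 either.
M7 starts exactly when M5 ends (back-to-back, no overlap), so nothing later overlaps M5 either.
M6 starts before M7 ends → M7 and M6 overlap.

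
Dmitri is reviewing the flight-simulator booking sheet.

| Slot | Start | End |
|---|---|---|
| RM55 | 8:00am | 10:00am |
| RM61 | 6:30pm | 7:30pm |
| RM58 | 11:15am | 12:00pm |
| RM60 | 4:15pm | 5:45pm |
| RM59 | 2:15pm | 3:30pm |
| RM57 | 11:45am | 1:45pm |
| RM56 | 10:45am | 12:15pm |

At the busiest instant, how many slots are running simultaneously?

3

Sort all start/end points and keep a running count:
8:00am start RM55 → 1
10:00am end RM55 → 0
10:45am start RM56 → 1
11:15am start RM58 → 2
11:45am start RM57 → 3
12:00pm end RM58 → 2
12:15pm end RM56 → 1
1:45pm end RM57 → 0
2:15pm start RM59 → 1
3:30pm end RM59 → 0
4:15pm start RM60 → 1
5:45pm end RM60 → 0
6:30pm start RM61 → 1
7:30pm end RM61 → 0
Peak is 3, at 11:45am (RM56, RM57, RM58).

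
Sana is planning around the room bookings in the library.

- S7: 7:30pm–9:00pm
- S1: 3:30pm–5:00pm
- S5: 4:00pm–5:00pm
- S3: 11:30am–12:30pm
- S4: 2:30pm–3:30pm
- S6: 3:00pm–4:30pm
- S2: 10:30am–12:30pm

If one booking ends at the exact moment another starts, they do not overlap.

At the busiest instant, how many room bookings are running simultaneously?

3

Sweep the timeline, counting +1 at each start and −1 at each end (ends before starts at a tie):
10:30am start S2 → 1
11:30am start S3 → 2
12:30pm end S2 → 1
12:30pm end S3 → 0
2:30pm start S4 → 1
3:00pm start S6 → 2
3:30pm end S4 → 1
3:30pm start S1 → 2
4:00pm start S5 → 3
4:30pm end S6 → 2
5:00pm end S1 → 1
5:00pm end S5 → 0
7:30pm start S7 → 1
9:00pm end S7 → 0
Peak is 3, at 4:00pm (S1, S5, S6).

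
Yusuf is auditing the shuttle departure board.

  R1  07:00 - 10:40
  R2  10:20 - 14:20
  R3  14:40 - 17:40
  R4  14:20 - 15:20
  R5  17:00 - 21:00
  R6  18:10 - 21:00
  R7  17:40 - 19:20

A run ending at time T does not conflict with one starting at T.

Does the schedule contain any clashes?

Check each pair: they overlap iff neither finishes before the other starts.
Sorted by start: R1, R2, R4, R3, R5, R7, R6.
R2 starts before R1 ends → R1 and R2 overlap.
That's a conflict, so the schedule is not conflict-free.

Yes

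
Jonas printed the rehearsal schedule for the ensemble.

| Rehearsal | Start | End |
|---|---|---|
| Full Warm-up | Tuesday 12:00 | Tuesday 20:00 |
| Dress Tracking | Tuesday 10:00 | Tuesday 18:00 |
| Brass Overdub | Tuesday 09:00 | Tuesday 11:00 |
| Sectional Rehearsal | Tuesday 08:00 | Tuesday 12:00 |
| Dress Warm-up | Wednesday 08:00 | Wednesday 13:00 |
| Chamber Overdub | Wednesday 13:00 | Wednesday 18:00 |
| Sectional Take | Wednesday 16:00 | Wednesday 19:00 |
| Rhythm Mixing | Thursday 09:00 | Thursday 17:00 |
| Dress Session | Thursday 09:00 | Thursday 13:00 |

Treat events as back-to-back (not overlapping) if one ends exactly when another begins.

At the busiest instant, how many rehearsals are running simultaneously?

3

Sort all start/end points and keep a running count:
Tuesday 08:00 start Sectional Rehearsal → 1
Tuesday 09:00 start Brass Overdub → 2
Tuesday 10:00 start Dress Tracking → 3
Tuesday 11:00 end Brass Overdub → 2
Tuesday 12:00 end Sectional Rehearsal → 1
Tuesday 12:00 start Full Warm-up → 2
Tuesday 18:00 end Dress Tracking → 1
Tuesday 20:00 end Full Warm-up → 0
Wednesday 08:00 start Dress Warm-up → 1
Wednesday 13:00 end Dress Warm-up → 0
Wednesday 13:00 start Chamber Overdub → 1
Wednesday 16:00 start Sectional Take → 2
Wednesday 18:00 end Chamber Overdub → 1
Wednesday 19:00 end Sectional Take → 0
Thursday 09:00 start Dress Session → 1
Thursday 09:00 start Rhythm Mixing → 2
Thursday 13:00 end Dress Session → 1
Thursday 17:00 end Rhythm Mixing → 0
Peak is 3, at Tuesday 10:00 (Brass Overdub, Dress Tracking, Sectional Rehearsal).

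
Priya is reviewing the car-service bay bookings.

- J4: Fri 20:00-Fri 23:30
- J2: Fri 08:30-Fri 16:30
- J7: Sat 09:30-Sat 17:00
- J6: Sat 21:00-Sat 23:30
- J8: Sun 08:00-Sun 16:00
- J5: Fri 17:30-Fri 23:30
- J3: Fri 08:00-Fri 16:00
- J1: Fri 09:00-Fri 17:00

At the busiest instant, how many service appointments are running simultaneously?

Sort all start/end points and keep a running count:
Fri 08:00 start J3 → 1
Fri 08:30 start J2 → 2
Fri 09:00 start J1 → 3
Fri 16:00 end J3 → 2
Fri 16:30 end J2 → 1
Fri 17:00 end J1 → 0
Fri 17:30 start J5 → 1
Fri 20:00 start J4 → 2
Fri 23:30 end J4 → 1
Fri 23:30 end J5 → 0
Sat 09:30 start J7 → 1
Sat 17:00 end J7 → 0
Sat 21:00 start J6 → 1
Sat 23:30 end J6 → 0
Sun 08:00 start J8 → 1
Sun 16:00 end J8 → 0
Peak is 3, at Fri 09:00 (J1, J2, J3).

3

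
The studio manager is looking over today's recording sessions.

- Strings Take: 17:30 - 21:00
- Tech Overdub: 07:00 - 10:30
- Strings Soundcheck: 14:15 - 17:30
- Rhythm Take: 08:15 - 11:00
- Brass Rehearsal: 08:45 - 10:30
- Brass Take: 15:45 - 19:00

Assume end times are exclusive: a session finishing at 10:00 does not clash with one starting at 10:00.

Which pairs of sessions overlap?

Sorted by start: Tech Overdub, Rhythm Take, Brass Rehearsal, Strings Soundcheck, Brass Take, Strings Take.
Rhythm Take starts before Tech Overdub ends → Tech Overdub and Rhythm Take overlap.
Brass Rehearsal starts before Tech Overdub ends → Tech Overdub and Brass Rehearsal overlap.
Strings Soundcheck starts after Tech Overdub ends, so nothing later overlaps Tech Overdub either.
Brass Rehearsal starts before Rhythm Take ends → Rhythm Take and Brass Rehearsal overlap.
Strings Soundcheck starts after Rhythm Take ends, so nothing later overlaps Rhythm Take either.
Strings Soundcheck starts after Brass Rehearsal ends, so nothing later overlaps Brass Rehearsal either.
Brass Take starts before Strings Soundcheck ends → Strings Soundcheck and Brass Take overlap.
Strings Take starts exactly when Strings Soundcheck ends (back-to-back, no overlap).
Strings Take starts before Brass Take ends → Brass Take and Strings Take overlap.

Brass Rehearsal & Rhythm Take, Brass Rehearsal & Tech Overdub, Brass Take & Strings Soundcheck, Brass Take & Strings Take, Rhythm Take & Tech Overdub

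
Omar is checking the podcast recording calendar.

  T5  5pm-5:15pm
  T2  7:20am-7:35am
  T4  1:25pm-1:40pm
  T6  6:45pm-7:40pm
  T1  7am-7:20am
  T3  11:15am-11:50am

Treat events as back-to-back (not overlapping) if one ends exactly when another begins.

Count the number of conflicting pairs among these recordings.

0

Sorted by start: T1, T2, T3, T4, T5, T6.
T2 starts exactly when T1 ends (back-to-back, no overlap) — done with T1.
T3 starts after T2 ends — done with T2.
T4 starts after T3 ends — done with T3.
T5 starts after T4 ends — done with T4.
T6 starts after T5 ends.
No pair overlaps.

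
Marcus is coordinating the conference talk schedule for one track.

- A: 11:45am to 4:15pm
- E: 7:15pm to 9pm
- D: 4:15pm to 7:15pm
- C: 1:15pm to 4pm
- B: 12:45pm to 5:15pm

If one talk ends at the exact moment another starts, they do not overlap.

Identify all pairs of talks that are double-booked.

Sorted by start: A, B, C, D, E.
B starts before A ends → A and B overlap.
C starts before A ends → A and C overlap.
D starts exactly when A ends (back-to-back, no overlap), so A has no further overlaps.
C starts before B ends → B and C overlap.
D starts before B ends → B and D overlap.
E starts after B ends.
D starts after C ends, so C has no further overlaps.
E starts exactly when D ends (back-to-back, no overlap).

A & B, A & C, B & C, B & D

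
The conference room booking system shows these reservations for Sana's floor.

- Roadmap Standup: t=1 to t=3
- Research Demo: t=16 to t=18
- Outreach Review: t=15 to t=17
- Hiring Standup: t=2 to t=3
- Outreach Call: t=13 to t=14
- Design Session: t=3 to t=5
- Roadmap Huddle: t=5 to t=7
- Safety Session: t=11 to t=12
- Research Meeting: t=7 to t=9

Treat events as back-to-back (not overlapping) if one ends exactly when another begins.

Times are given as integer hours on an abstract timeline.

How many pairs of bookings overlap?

Two intervals overlap when each starts before the other ends.
Sorted by start: Roadmap Standup, Hiring Standup, Design Session, Roadmap Huddle, Research Meeting, Safety Session, Outreach Call, Outreach Review, Research Demo.
Hiring Standup starts before Roadmap Standup ends → Roadmap Standup and Hiring Standup overlap.
Design Session starts exactly when Roadmap Standup ends (back-to-back, no overlap); Roadmap Standup is clear from here.
Design Session starts exactly when Hiring Standup ends (back-to-back, no overlap); Hiring Standup is clear from here.
Roadmap Huddle starts exactly when Design Session ends (back-to-back, no overlap); Design Session is clear from here.
Research Meeting starts exactly when Roadmap Huddle ends (back-to-back, no overlap); Roadmap Huddle is clear from here.
Safety Session starts after Research Meeting ends; Research Meeting is clear from here.
Outreach Call starts after Safety Session ends; Safety Session is clear from here.
Outreach Review starts after Outreach Call ends; Outreach Call is clear from here.
Research Demo starts before Outreach Review ends → Outreach Review and Research Demo overlap.
Overlapping pairs: Hiring Standup & Roadmap Standup, Outreach Review & Research Demo — 2 in total.

2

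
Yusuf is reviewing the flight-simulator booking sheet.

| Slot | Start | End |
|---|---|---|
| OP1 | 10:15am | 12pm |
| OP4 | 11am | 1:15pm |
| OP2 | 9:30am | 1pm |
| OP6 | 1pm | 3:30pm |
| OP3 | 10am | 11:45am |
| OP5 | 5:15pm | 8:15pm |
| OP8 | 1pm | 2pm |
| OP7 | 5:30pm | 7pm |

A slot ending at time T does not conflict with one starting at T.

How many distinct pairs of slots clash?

10

Sorted by start: OP2, OP3, OP1, OP4, OP6, OP8, OP5, OP7.
OP3 starts before OP2 ends → OP2 and OP3 overlap.
OP1 starts before OP2 ends → OP2 and OP1 overlap.
OP4 starts before OP2 ends → OP2 and OP4 overlap.
OP6 starts exactly when OP2 ends (back-to-back, no overlap), so nothing later overlaps OP2 either.
OP1 starts before OP3 ends → OP3 and OP1 overlap.
OP4 starts before OP3 ends → OP3 and OP4 overlap.
OP6 starts after OP3 ends, so nothing later overlaps OP3 either.
OP4 starts before OP1 ends → OP1 and OP4 overlap.
OP6 starts after OP1 ends, so nothing later overlaps OP1 either.
OP6 starts before OP4 ends → OP4 and OP6 overlap.
OP8 starts before OP4 ends → OP4 and OP8 overlap.
OP5 starts after OP4 ends, so nothing later overlaps OP4 either.
OP8 starts before OP6 ends → OP6 and OP8 overlap.
OP5 starts after OP6 ends, so nothing later overlaps OP6 either.
OP5 starts after OP8 ends, so nothing later overlaps OP8 either.
OP7 starts before OP5 ends → OP5 and OP7 overlap.
Overlapping pairs: OP1 & OP2, OP1 & OP3, OP1 & OP4, OP2 & OP3, OP2 & OP4, OP3 & OP4, OP4 & OP6, OP4 & OP8, OP5 & OP7, OP6 & OP8 — 10 in total.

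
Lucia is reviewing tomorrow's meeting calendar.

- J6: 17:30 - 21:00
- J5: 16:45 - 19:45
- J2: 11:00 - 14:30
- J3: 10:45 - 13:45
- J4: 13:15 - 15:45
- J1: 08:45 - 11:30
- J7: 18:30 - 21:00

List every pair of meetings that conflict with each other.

Sorted by start: J1, J3, J2, J4, J5, J6, J7.
J3 starts before J1 ends → J1 and J3 overlap.
J2 starts before J1 ends → J1 and J2 overlap.
J4 starts after J1 ends; J1 is clear from here.
J2 starts before J3 ends → J3 and J2 overlap.
J4 starts before J3 ends → J3 and J4 overlap.
J5 starts after J3 ends; J3 is clear from here.
J4 starts before J2 ends → J2 and J4 overlap.
J5 starts after J2 ends; J2 is clear from here.
J5 starts after J4 ends; J4 is clear from here.
J6 starts before J5 ends → J5 and J6 overlap.
J7 starts before J5 ends → J5 and J7 overlap.
J7 starts before J6 ends → J6 and J7 overlap.

J1 & J2, J1 & J3, J2 & J3, J2 & J4, J3 & J4, J5 & J6, J5 & J7, J6 & J7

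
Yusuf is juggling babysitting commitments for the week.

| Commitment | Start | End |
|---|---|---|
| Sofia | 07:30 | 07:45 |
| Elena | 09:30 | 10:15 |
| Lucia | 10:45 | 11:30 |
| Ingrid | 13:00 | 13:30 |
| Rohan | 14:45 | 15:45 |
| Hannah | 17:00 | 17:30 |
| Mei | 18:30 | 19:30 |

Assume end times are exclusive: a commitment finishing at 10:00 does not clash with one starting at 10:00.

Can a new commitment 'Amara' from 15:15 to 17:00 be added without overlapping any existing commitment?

Sofia: ends 07:45 at or before Amara starts 15:15 → clear.
Elena: ends 10:15 at or before Amara starts 15:15 → clear.
Lucia: ends 11:30 at or before Amara starts 15:15 → clear.
Ingrid: ends 13:30 at or before Amara starts 15:15 → clear.
Rohan: starts 14:45 before Amara ends 17:00, and ends 15:45 after Amara starts 15:15 → overlap.
Hannah: starts 17:00 at or after Amara ends 17:00 → clear.
Mei: starts 18:30 at or after Amara ends 17:00 → clear.
Amara overlaps Rohan.

No — it overlaps Rohan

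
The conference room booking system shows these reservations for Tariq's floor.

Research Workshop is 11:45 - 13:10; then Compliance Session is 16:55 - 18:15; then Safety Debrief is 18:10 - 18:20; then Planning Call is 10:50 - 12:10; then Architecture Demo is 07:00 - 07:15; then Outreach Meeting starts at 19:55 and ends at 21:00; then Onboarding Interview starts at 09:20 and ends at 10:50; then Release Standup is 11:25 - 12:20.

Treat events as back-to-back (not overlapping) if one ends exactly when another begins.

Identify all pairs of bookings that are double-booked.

Compliance Session & Safety Debrief, Planning Call & Release Standup, Planning Call & Research Workshop, Release Standup & Research Workshop

Sorted by start: Architecture Demo, Onboarding Interview, Planning Call, Release Standup, Research Workshop, Compliance Session, Safety Debrief, Outreach Meeting.
Onboarding Interview starts after Architecture Demo ends — done with Architecture Demo.
Planning Call starts exactly when Onboarding Interview ends (back-to-back, no overlap) — done with Onboarding Interview.
Release Standup starts before Planning Call ends → Planning Call and Release Standup overlap.
Research Workshop starts before Planning Call ends → Planning Call and Research Workshop overlap.
Compliance Session starts after Planning Call ends — done with Planning Call.
Research Workshop starts before Release Standup ends → Release Standup and Research Workshop overlap.
Compliance Session starts after Release Standup ends — done with Release Standup.
Compliance Session starts after Research Workshop ends — done with Research Workshop.
Safety Debrief starts before Compliance Session ends → Compliance Session and Safety Debrief overlap.
Outreach Meeting starts after Compliance Session ends.
Outreach Meeting starts after Safety Debrief ends.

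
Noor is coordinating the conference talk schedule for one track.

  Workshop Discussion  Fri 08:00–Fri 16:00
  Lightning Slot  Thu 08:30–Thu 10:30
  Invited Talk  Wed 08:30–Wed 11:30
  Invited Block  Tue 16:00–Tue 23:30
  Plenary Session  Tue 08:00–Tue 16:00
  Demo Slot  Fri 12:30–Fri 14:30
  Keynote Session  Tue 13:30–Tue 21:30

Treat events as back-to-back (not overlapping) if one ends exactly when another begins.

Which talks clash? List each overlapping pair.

Two intervals overlap when each starts before the other ends.
Sorted by start: Plenary Session, Keynote Session, Invited Block, Invited Talk, Lightning Slot, Workshop Discussion, Demo Slot.
Keynote Session starts before Plenary Session ends → Plenary Session and Keynote Session overlap.
Invited Block starts exactly when Plenary Session ends (back-to-back, no overlap) — done with Plenary Session.
Invited Block starts before Keynote Session ends → Keynote Session and Invited Block overlap.
Invited Talk starts after Keynote Session ends — done with Keynote Session.
Invited Talk starts after Invited Block ends — done with Invited Block.
Lightning Slot starts after Invited Talk ends — done with Invited Talk.
Workshop Discussion starts after Lightning Slot ends — done with Lightning Slot.
Demo Slot starts before Workshop Discussion ends → Workshop Discussion and Demo Slot overlap.

Demo Slot & Workshop Discussion, Invited Block & Keynote Session, Keynote Session & Plenary Session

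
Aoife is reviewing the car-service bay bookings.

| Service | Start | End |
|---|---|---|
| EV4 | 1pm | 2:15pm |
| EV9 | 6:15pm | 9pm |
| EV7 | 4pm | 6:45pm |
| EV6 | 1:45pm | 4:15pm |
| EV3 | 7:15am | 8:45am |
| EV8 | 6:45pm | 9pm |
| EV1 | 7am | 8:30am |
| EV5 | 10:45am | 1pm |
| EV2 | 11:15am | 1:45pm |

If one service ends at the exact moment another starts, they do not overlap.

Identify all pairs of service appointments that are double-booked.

EV1 & EV3, EV2 & EV4, EV2 & EV5, EV4 & EV6, EV6 & EV7, EV7 & EV9, EV8 & EV9

Check each pair: they overlap iff neither finishes before the other starts.
Sorted by start: EV1, EV3, EV5, EV2, EV4, EV6, EV7, EV9, EV8.
EV3 starts before EV1 ends → EV1 and EV3 overlap.
EV5 starts after EV1 ends; EV1 is clear from here.
EV5 starts after EV3 ends; EV3 is clear from here.
EV2 starts before EV5 ends → EV5 and EV2 overlap.
EV4 starts exactly when EV5 ends (back-to-back, no overlap); EV5 is clear from here.
EV4 starts before EV2 ends → EV2 and EV4 overlap.
EV6 starts exactly when EV2 ends (back-to-back, no overlap); EV2 is clear from here.
EV6 starts before EV4 ends → EV4 and EV6 overlap.
EV7 starts after EV4 ends; EV4 is clear from here.
EV7 starts before EV6 ends → EV6 and EV7 overlap.
EV9 starts after EV6 ends; EV6 is clear from here.
EV9 starts before EV7 ends → EV7 and EV9 overlap.
EV8 starts exactly when EV7 ends (back-to-back, no overlap).
EV8 starts before EV9 ends → EV9 and EV8 overlap.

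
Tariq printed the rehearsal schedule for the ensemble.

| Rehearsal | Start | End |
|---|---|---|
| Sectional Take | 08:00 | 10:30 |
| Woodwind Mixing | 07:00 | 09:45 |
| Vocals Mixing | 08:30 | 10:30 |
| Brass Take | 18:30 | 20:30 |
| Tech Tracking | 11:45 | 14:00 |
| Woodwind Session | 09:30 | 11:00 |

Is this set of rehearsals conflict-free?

No

Sorted by start: Woodwind Mixing, Sectional Take, Vocals Mixing, Woodwind Session, Tech Tracking, Brass Take.
Sectional Take starts before Woodwind Mixing ends → Woodwind Mixing and Sectional Take overlap.
That's a conflict, so the schedule is not conflict-free.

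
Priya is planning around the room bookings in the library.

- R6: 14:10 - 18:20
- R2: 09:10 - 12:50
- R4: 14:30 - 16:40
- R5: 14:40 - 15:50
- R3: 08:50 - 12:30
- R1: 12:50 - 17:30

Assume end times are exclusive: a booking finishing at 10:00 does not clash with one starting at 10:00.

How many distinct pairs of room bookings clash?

7

Sorted by start: R3, R2, R1, R6, R4, R5.
R2 starts before R3 ends → R3 and R2 overlap.
R1 starts after R3 ends — done with R3.
R1 starts exactly when R2 ends (back-to-back, no overlap) — done with R2.
R6 starts before R1 ends → R1 and R6 overlap.
R4 starts before R1 ends → R1 and R4 overlap.
R5 starts before R1 ends → R1 and R5 overlap.
R4 starts before R6 ends → R6 and R4 overlap.
R5 starts before R6 ends → R6 and R5 overlap.
R5 starts before R4 ends → R4 and R5 overlap.
Overlapping pairs: R1 & R4, R1 & R5, R1 & R6, R2 & R3, R4 & R5, R4 & R6, R5 & R6 — 7 in total.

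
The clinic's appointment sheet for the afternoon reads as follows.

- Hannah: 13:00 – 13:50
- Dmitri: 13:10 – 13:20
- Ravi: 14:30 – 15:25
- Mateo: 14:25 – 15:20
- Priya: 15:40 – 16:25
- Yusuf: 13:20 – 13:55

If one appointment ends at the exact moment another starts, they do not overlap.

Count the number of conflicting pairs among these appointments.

3

Sorted by start: Hannah, Dmitri, Yusuf, Mateo, Ravi, Priya.
Dmitri starts before Hannah ends → Hannah and Dmitri overlap.
Yusuf starts before Hannah ends → Hannah and Yusuf overlap.
Mateo starts after Hannah ends, so Hannah has no further overlaps.
Yusuf starts exactly when Dmitri ends (back-to-back, no overlap), so Dmitri has no further overlaps.
Mateo starts after Yusuf ends, so Yusuf has no further overlaps.
Ravi starts before Mateo ends → Mateo and Ravi overlap.
Priya starts after Mateo ends.
Priya starts after Ravi ends.
Overlapping pairs: Dmitri & Hannah, Hannah & Yusuf, Mateo & Ravi — 3 in total.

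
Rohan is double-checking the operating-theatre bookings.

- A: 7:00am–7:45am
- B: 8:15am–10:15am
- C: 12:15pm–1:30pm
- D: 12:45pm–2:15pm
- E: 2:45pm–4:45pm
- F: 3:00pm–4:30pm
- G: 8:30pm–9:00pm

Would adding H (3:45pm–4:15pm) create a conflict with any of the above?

A: ends 7:45am at or before H starts 3:45pm → clear.
B: ends 10:15am at or before H starts 3:45pm → clear.
C: ends 1:30pm at or before H starts 3:45pm → clear.
D: ends 2:15pm at or before H starts 3:45pm → clear.
E: starts 2:45pm before H ends 4:15pm, and ends 4:45pm after H starts 3:45pm → overlap.
F: starts 3:00pm before H ends 4:15pm, and ends 4:30pm after H starts 3:45pm → overlap.
G: starts 8:30pm at or after H ends 4:15pm → clear.
H overlaps E, F.

Yes — it overlaps E, F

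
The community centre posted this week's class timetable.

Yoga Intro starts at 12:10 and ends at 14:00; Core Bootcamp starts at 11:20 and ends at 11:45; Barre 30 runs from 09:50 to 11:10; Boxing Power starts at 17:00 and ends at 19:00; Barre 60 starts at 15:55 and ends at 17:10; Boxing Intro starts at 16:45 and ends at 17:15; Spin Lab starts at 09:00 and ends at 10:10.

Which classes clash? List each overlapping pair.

Sorted by start: Spin Lab, Barre 30, Core Bootcamp, Yoga Intro, Barre 60, Boxing Intro, Boxing Power.
Barre 30 starts before Spin Lab ends → Spin Lab and Barre 30 overlap.
Core Bootcamp starts after Spin Lab ends — done with Spin Lab.
Core Bootcamp starts after Barre 30 ends — done with Barre 30.
Yoga Intro starts after Core Bootcamp ends — done with Core Bootcamp.
Barre 60 starts after Yoga Intro ends — done with Yoga Intro.
Boxing Intro starts before Barre 60 ends → Barre 60 and Boxing Intro overlap.
Boxing Power starts before Barre 60 ends → Barre 60 and Boxing Power overlap.
Boxing Power starts before Boxing Intro ends → Boxing Intro and Boxing Power overlap.

Barre 30 & Spin Lab, Barre 60 & Boxing Intro, Barre 60 & Boxing Power, Boxing Intro & Boxing Power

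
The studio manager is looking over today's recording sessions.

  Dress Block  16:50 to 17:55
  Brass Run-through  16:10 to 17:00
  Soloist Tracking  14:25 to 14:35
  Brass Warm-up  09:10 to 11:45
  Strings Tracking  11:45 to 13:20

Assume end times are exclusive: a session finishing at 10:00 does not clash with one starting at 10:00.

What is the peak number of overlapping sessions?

2

Sweep the timeline, counting +1 at each start and −1 at each end (ends before starts at a tie):
09:10 start Brass Warm-up → 1
11:45 end Brass Warm-up → 0
11:45 start Strings Tracking → 1
13:20 end Strings Tracking → 0
14:25 start Soloist Tracking → 1
14:35 end Soloist Tracking → 0
16:10 start Brass Run-through → 1
16:50 start Dress Block → 2
17:00 end Brass Run-through → 1
17:55 end Dress Block → 0
Peak is 2, at 16:50 (Brass Run-through, Dress Block).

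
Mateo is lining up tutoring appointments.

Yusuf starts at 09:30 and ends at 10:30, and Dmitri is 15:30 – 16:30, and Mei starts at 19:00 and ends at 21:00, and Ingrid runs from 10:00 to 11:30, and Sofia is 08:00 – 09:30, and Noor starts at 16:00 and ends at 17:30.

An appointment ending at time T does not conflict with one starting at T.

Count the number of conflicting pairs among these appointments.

2

Sorted by start: Sofia, Yusuf, Ingrid, Dmitri, Noor, Mei.
Yusuf starts exactly when Sofia ends (back-to-back, no overlap), so Sofia has no further overlaps.
Ingrid starts before Yusuf ends → Yusuf and Ingrid overlap.
Dmitri starts after Yusuf ends, so Yusuf has no further overlaps.
Dmitri starts after Ingrid ends, so Ingrid has no further overlaps.
Noor starts before Dmitri ends → Dmitri and Noor overlap.
Mei starts after Dmitri ends.
Mei starts after Noor ends.
Overlapping pairs: Dmitri & Noor, Ingrid & Yusuf — 2 in total.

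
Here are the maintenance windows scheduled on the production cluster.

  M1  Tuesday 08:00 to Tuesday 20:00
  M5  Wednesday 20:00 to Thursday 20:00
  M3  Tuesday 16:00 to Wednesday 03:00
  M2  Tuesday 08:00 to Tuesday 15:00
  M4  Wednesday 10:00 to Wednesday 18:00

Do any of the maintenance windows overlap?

Yes

Sorted by start: M1, M2, M3, M4, M5.
M2 starts before M1 ends → M1 and M2 overlap.
That's a conflict, so the schedule is not conflict-free.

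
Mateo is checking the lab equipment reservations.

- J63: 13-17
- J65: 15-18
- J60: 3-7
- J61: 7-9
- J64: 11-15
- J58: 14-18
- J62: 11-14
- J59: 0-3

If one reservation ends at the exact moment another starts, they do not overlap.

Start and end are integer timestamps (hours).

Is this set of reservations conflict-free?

Two intervals overlap when each starts before the other ends.
Sorted by start: J59, J60, J61, J62, J64, J63, J58, J65.
J60 starts exactly when J59 ends (back-to-back, no overlap) — done with J59.
J61 starts exactly when J60 ends (back-to-back, no overlap) — done with J60.
J62 starts after J61 ends — done with J61.
J64 starts before J62 ends → J62 and J64 overlap.
That's a conflict, so the schedule is not conflict-free.

No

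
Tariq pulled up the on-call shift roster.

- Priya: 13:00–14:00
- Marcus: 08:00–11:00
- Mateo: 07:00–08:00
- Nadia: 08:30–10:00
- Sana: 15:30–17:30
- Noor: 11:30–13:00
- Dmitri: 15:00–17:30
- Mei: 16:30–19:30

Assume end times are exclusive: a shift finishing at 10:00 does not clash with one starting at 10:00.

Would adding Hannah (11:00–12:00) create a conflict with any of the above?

Mateo: ends 08:00 at or before Hannah starts 11:00 → clear.
Marcus: ends 11:00 at or before Hannah starts 11:00 → clear.
Nadia: ends 10:00 at or before Hannah starts 11:00 → clear.
Noor: starts 11:30 before Hannah ends 12:00, and ends 13:00 after Hannah starts 11:00 → overlap.
Priya: starts 13:00 at or after Hannah ends 12:00 → clear.
Dmitri: starts 15:00 at or after Hannah ends 12:00 → clear.
Sana: starts 15:30 at or after Hannah ends 12:00 → clear.
Mei: starts 16:30 at or after Hannah ends 12:00 → clear.
Hannah overlaps Noor.

Yes — it overlaps Noor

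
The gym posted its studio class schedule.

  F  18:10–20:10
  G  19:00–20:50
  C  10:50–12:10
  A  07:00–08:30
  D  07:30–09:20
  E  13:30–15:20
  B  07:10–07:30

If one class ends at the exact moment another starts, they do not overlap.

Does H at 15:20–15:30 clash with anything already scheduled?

A: ends 08:30 at or before H starts 15:20 → clear.
B: ends 07:30 at or before H starts 15:20 → clear.
D: ends 09:20 at or before H starts 15:20 → clear.
C: ends 12:10 at or before H starts 15:20 → clear.
E: ends 15:20 at or before H starts 15:20 → clear.
F: starts 18:10 at or after H ends 15:30 → clear.
G: starts 19:00 at or after H ends 15:30 → clear.

No — it doesn't clash with anything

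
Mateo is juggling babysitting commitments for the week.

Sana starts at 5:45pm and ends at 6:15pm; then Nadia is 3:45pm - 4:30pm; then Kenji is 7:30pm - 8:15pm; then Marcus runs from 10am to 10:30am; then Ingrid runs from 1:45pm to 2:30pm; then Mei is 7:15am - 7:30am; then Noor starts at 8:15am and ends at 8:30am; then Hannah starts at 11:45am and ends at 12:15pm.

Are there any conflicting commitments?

Sorted by start: Mei, Noor, Marcus, Hannah, Ingrid, Nadia, Sana, Kenji.
Noor starts after Mei ends — done with Mei.
Marcus starts after Noor ends — done with Noor.
Hannah starts after Marcus ends — done with Marcus.
Ingrid starts after Hannah ends — done with Hannah.
Nadia starts after Ingrid ends — done with Ingrid.
Sana starts after Nadia ends — done with Nadia.
Kenji starts after Sana ends.
Every pair is clear; the schedule has no overlaps.

No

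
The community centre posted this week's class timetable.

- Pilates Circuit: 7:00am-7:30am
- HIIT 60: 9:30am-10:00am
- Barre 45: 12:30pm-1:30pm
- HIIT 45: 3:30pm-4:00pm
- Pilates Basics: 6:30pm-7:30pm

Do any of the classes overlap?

Sorted by start: Pilates Circuit, HIIT 60, Barre 45, HIIT 45, Pilates Basics.
HIIT 60 starts after Pilates Circuit ends, so Pilates Circuit has no further overlaps.
Barre 45 starts after HIIT 60 ends, so HIIT 60 has no further overlaps.
HIIT 45 starts after Barre 45 ends, so Barre 45 has no further overlaps.
Pilates Basics starts after HIIT 45 ends.
Every pair is clear; the schedule has no overlaps.

No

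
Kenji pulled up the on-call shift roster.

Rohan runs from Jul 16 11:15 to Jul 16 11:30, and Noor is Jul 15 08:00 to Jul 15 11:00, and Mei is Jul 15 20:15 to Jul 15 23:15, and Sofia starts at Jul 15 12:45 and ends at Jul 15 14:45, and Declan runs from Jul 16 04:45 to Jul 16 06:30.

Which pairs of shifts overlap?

no conflicts

Two intervals overlap when each starts before the other ends.
Sorted by start: Noor, Sofia, Mei, Declan, Rohan.
Sofia starts after Noor ends, so nothing later overlaps Noor either.
Mei starts after Sofia ends, so nothing later overlaps Sofia either.
Declan starts after Mei ends, so nothing later overlaps Mei either.
Rohan starts after Declan ends.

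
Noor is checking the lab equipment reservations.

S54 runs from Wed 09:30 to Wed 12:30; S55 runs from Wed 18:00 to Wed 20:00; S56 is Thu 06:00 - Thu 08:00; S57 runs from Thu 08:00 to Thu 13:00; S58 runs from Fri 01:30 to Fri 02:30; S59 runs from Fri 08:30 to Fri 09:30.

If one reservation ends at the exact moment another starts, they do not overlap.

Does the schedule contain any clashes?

Sorted by start: S54, S55, S56, S57, S58, S59.
S55 starts after S54 ends, so S54 has no further overlaps.
S56 starts after S55 ends, so S55 has no further overlaps.
S57 starts exactly when S56 ends (back-to-back, no overlap), so S56 has no further overlaps.
S58 starts after S57 ends, so S57 has no further overlaps.
S59 starts after S58 ends.
Every pair is clear; the schedule has no overlaps.

No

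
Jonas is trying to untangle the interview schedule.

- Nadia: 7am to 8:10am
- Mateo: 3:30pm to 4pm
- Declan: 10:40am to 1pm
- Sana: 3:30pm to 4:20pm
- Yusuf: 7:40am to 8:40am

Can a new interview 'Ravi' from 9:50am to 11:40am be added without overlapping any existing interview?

Nadia: ends 8:10am at or before Ravi starts 9:50am → clear.
Yusuf: ends 8:40am at or before Ravi starts 9:50am → clear.
Declan: starts 10:40am before Ravi ends 11:40am, and ends 1pm after Ravi starts 9:50am → overlap.
Sana: starts 3:30pm at or after Ravi ends 11:40am → clear.
Mateo: starts 3:30pm at or after Ravi ends 11:40am → clear.
Ravi overlaps Declan.

No — it overlaps Declan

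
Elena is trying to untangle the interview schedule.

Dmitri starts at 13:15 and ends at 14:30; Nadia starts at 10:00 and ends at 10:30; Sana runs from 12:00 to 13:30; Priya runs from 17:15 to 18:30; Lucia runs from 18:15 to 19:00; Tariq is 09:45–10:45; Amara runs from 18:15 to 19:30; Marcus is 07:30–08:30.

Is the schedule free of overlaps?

Two intervals overlap when each starts before the other ends.
Sorted by start: Marcus, Tariq, Nadia, Sana, Dmitri, Priya, Lucia, Amara.
Tariq starts after Marcus ends — done with Marcus.
Nadia starts before Tariq ends → Tariq and Nadia overlap.
That's a conflict, so the schedule is not conflict-free.

No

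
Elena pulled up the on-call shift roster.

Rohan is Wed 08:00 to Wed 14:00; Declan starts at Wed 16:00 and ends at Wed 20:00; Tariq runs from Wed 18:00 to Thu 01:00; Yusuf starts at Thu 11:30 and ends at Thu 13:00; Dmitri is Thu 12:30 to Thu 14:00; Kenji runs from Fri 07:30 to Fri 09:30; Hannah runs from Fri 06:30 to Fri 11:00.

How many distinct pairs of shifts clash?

Two intervals overlap when each starts before the other ends.
Sorted by start: Rohan, Declan, Tariq, Yusuf, Dmitri, Hannah, Kenji.
Declan starts after Rohan ends; Rohan is clear from here.
Tariq starts before Declan ends → Declan and Tariq overlap.
Yusuf starts after Declan ends; Declan is clear from here.
Yusuf starts after Tariq ends; Tariq is clear from here.
Dmitri starts before Yusuf ends → Yusuf and Dmitri overlap.
Hannah starts after Yusuf ends; Yusuf is clear from here.
Hannah starts after Dmitri ends; Dmitri is clear from here.
Kenji starts before Hannah ends → Hannah and Kenji overlap.
Overlapping pairs: Declan & Tariq, Dmitri & Yusuf, Hannah & Kenji — 3 in total.

3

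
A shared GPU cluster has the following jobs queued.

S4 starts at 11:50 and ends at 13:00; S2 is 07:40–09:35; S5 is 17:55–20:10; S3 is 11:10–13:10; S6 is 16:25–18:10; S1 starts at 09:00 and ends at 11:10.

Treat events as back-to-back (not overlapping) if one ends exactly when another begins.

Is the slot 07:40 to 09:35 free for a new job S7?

S2: starts 07:40 before S7 ends 09:35, and ends 09:35 after S7 starts 07:40 → overlap.
S1: starts 09:00 before S7 ends 09:35, and ends 11:10 after S7 starts 07:40 → overlap.
S3: starts 11:10 at or after S7 ends 09:35 → clear.
S4: starts 11:50 at or after S7 ends 09:35 → clear.
S6: starts 16:25 at or after S7 ends 09:35 → clear.
S5: starts 17:55 at or after S7 ends 09:35 → clear.
S7 overlaps S1, S2.

No — it overlaps S1, S2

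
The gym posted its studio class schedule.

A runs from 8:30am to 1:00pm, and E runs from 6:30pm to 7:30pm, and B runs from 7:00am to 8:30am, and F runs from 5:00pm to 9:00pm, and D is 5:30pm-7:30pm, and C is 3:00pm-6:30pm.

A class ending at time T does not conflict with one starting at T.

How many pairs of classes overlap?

Two intervals overlap when each starts before the other ends.
Sorted by start: B, A, C, F, D, E.
A starts exactly when B ends (back-to-back, no overlap), so nothing later overlaps B either.
C starts after A ends, so nothing later overlaps A either.
F starts before C ends → C and F overlap.
D starts before C ends → C and D overlap.
E starts exactly when C ends (back-to-back, no overlap).
D starts before F ends → F and D overlap.
E starts before F ends → F and E overlap.
E starts before D ends → D and E overlap.
Overlapping pairs: C & D, C & F, D & E, D & F, E & F — 5 in total.

5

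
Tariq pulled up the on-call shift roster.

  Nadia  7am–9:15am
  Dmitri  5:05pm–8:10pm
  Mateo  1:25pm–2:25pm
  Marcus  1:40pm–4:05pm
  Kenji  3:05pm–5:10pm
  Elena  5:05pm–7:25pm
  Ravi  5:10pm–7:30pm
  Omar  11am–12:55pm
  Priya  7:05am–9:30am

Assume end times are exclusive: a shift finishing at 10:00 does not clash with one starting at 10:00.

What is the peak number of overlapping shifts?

Sort all start/end points and keep a running count:
7am start Nadia → 1
7:05am start Priya → 2
9:15am end Nadia → 1
9:30am end Priya → 0
11am start Omar → 1
12:55pm end Omar → 0
1:25pm start Mateo → 1
1:40pm start Marcus → 2
2:25pm end Mateo → 1
3:05pm start Kenji → 2
4:05pm end Marcus → 1
5:05pm start Dmitri → 2
5:05pm start Elena → 3
5:10pm end Kenji → 2
5:10pm start Ravi → 3
7:25pm end Elena → 2
7:30pm end Ravi → 1
8:10pm end Dmitri → 0
Peak is 3, at 5:05pm (Dmitri, Elena, Kenji).

3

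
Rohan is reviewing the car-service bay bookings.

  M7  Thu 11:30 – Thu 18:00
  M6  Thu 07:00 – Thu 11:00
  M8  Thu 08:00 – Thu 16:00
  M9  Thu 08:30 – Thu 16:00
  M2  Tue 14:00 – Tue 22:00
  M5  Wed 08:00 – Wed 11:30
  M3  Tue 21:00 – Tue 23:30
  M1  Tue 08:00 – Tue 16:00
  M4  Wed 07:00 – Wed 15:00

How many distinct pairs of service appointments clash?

Sorted by start: M1, M2, M3, M4, M5, M6, M8, M9, M7.
M2 starts before M1 ends → M1 and M2 overlap.
M3 starts after M1 ends — done with M1.
M3 starts before M2 ends → M2 and M3 overlap.
M4 starts after M2 ends — done with M2.
M4 starts after M3 ends — done with M3.
M5 starts before M4 ends → M4 and M5 overlap.
M6 starts after M4 ends — done with M4.
M6 starts after M5 ends — done with M5.
M8 starts before M6 ends → M6 and M8 overlap.
M9 starts before M6 ends → M6 and M9 overlap.
M7 starts after M6 ends.
M9 starts before M8 ends → M8 and M9 overlap.
M7 starts before M8 ends → M8 and M7 overlap.
M7 starts before M9 ends → M9 and M7 overlap.
Overlapping pairs: M1 & M2, M2 & M3, M4 & M5, M6 & M8, M6 & M9, M7 & M8, M7 & M9, M8 & M9 — 8 in total.

8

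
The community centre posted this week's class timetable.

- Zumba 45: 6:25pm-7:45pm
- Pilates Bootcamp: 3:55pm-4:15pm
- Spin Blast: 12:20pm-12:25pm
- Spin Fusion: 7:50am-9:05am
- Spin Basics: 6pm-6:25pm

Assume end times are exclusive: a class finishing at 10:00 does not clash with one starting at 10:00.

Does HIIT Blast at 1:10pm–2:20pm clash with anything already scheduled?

Spin Fusion: ends 9:05am at or before HIIT Blast starts 1:10pm → clear.
Spin Blast: ends 12:25pm at or before HIIT Blast starts 1:10pm → clear.
Pilates Bootcamp: starts 3:55pm at or after HIIT Blast ends 2:20pm → clear.
Spin Basics: starts 6pm at or after HIIT Blast ends 2:20pm → clear.
Zumba 45: starts 6:25pm at or after HIIT Blast ends 2:20pm → clear.

No — it doesn't clash with anything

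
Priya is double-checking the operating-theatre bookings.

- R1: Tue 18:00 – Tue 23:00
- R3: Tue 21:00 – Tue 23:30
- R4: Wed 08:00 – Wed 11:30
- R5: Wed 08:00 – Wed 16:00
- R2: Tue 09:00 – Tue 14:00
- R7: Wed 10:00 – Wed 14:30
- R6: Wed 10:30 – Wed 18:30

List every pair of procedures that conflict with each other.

R1 & R3, R4 & R5, R4 & R6, R4 & R7, R5 & R6, R5 & R7, R6 & R7

Sorted by start: R2, R1, R3, R4, R5, R7, R6.
R1 starts after R2 ends — done with R2.
R3 starts before R1 ends → R1 and R3 overlap.
R4 starts after R1 ends — done with R1.
R4 starts after R3 ends — done with R3.
R5 starts before R4 ends → R4 and R5 overlap.
R7 starts before R4 ends → R4 and R7 overlap.
R6 starts before R4 ends → R4 and R6 overlap.
R7 starts before R5 ends → R5 and R7 overlap.
R6 starts before R5 ends → R5 and R6 overlap.
R6 starts before R7 ends → R7 and R6 overlap.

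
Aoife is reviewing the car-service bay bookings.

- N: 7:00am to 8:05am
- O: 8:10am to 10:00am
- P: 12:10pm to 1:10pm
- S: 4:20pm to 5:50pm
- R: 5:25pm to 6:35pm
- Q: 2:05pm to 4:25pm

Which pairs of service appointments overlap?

Two intervals overlap when each starts before the other ends.
Sorted by start: N, O, P, Q, S, R.
O starts after N ends; N is clear from here.
P starts after O ends; O is clear from here.
Q starts after P ends; P is clear from here.
S starts before Q ends → Q and S overlap.
R starts after Q ends.
R starts before S ends → S and R overlap.

Q & S, R & S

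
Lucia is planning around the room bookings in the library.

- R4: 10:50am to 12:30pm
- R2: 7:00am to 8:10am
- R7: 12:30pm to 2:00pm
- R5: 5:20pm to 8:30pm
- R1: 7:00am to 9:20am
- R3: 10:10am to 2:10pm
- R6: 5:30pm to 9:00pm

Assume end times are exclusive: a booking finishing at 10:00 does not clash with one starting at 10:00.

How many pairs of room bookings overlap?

Sorted by start: R1, R2, R3, R4, R7, R5, R6.
R2 starts before R1 ends → R1 and R2 overlap.
R3 starts after R1 ends; R1 is clear from here.
R3 starts after R2 ends; R2 is clear from here.
R4 starts before R3 ends → R3 and R4 overlap.
R7 starts before R3 ends → R3 and R7 overlap.
R5 starts after R3 ends; R3 is clear from here.
R7 starts exactly when R4 ends (back-to-back, no overlap); R4 is clear from here.
R5 starts after R7 ends; R7 is clear from here.
R6 starts before R5 ends → R5 and R6 overlap.
Overlapping pairs: R1 & R2, R3 & R4, R3 & R7, R5 & R6 — 4 in total.

4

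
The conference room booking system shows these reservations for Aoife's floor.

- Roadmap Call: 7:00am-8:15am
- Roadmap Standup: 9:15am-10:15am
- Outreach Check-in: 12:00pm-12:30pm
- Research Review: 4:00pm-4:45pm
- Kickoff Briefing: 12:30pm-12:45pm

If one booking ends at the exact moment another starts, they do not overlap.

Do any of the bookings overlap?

Sorted by start: Roadmap Call, Roadmap Standup, Outreach Check-in, Kickoff Briefing, Research Review.
Roadmap Standup starts after Roadmap Call ends; Roadmap Call is clear from here.
Outreach Check-in starts after Roadmap Standup ends; Roadmap Standup is clear from here.
Kickoff Briefing starts exactly when Outreach Check-in ends (back-to-back, no overlap); Outreach Check-in is clear from here.
Research Review starts after Kickoff Briefing ends.
Every pair is clear; the schedule has no overlaps.

No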